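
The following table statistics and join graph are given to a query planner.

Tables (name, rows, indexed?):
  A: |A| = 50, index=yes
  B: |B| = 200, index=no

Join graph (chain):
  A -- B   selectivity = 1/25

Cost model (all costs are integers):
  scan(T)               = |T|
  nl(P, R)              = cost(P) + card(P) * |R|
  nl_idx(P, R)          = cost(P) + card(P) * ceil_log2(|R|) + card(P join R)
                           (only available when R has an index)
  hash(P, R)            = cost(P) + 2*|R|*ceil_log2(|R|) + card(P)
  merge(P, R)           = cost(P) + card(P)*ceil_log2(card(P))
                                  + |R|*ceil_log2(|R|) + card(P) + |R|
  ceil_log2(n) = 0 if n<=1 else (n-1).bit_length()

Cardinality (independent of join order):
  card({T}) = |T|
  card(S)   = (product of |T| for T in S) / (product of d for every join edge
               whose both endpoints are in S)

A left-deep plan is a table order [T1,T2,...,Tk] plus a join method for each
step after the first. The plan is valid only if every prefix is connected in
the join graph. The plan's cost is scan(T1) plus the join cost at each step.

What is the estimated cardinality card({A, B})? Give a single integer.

400

Tables in S: A(50), B(200)
Edges inside S: A-B(d=25)
numerator = 50 * 200 = 10000
denominator = 25 = 25
card(S) = 10000 / 25 = 400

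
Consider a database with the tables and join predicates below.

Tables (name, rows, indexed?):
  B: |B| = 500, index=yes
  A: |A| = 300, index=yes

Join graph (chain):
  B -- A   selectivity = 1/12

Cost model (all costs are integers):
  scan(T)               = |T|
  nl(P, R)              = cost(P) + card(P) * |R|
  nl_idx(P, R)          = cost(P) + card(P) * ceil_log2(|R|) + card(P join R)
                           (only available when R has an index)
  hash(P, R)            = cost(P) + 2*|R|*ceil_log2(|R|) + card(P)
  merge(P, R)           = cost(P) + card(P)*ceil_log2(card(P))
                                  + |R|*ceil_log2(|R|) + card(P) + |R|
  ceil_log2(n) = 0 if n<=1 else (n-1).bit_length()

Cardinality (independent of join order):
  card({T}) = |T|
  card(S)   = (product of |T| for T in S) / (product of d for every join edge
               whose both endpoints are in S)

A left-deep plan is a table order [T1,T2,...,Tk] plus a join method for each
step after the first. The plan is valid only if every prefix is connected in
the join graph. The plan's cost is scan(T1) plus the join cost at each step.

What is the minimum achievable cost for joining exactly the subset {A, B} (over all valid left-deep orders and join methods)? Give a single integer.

6400

Selinger DP over subsets of {A,B}:
  {B}: scan cost=500, card=500
  {A}: scan cost=300, card=300
  {AB}: card=12500; try (A,hash)→6400, (B,merge)→8300, (A,merge)→8500, (B,hash)→9600, (B,nl_idx)→15500, (A,nl_idx)→17500 …(+2); best=6400 via (A,hash)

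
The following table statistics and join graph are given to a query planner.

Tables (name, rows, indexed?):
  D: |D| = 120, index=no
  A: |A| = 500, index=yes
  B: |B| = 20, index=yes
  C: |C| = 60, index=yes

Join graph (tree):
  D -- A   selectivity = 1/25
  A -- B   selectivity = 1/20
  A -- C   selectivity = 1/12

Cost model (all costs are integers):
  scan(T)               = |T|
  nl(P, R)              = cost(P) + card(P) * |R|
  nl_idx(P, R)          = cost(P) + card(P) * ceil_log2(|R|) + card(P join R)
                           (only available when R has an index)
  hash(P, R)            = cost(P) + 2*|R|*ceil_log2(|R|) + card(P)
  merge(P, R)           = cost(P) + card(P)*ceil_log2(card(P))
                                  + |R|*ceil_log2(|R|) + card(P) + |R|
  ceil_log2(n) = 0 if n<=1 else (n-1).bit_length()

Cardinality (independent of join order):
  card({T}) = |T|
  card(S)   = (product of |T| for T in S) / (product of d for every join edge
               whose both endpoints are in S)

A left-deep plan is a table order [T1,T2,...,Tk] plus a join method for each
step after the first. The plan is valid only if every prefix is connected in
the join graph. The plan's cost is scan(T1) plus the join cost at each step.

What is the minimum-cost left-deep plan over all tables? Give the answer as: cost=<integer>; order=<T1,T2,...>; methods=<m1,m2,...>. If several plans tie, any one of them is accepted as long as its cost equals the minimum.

cost=6000; order=B,A,D,C; methods=nl_idx,hash,hash

Selinger DP (subsets sized 1..n):
  {D}: scan cost=120, card=120
  {A}: scan cost=500, card=500
  {B}: scan cost=20, card=20
  {C}: scan cost=60, card=60
  {AD}: card=2400; try (D,hash)→2680, (A,nl_idx)→3600, (A,merge)→6080, (D,merge)→6460, (A,hash)→9240, (A,nl)→60120 …(+1); best=2680 via (D,hash)
  {AB}: card=500; try (A,nl_idx)→700, (B,hash)→1200, (B,nl_idx)→3500, (A,merge)→5140, (B,merge)→5620, (A,hash)→9040 …(+2); best=700 via (A,nl_idx)
  {AC}: card=2500; try (C,hash)→1720, (A,nl_idx)→3100, (A,merge)→5480, (C,merge)→5920, (C,nl_idx)→6000, (A,hash)→9120 …(+2); best=1720 via (C,hash)
  {ABD}: card=2400; try (D,hash)→2880, (B,hash)→5280, (D,merge)→6660, (B,nl_idx)→17080, (B,merge)→34000, (B,nl)→50680 …(+1); best=2880 via (D,hash)
  {ACD}: card=12000; try (C,hash)→5800, (D,hash)→5900, (C,nl_idx)→29080, (C,merge)→34300, (D,merge)→35180, (C,nl)→146680 …(+1); best=5800 via (C,hash)
  {ABC}: card=2500; try (C,hash)→1920, (B,hash)→4420, (C,merge)→6120, (C,nl_idx)→6200, (B,nl_idx)→16720, (C,nl)→30700 …(+2); best=1920 via (C,hash)
  {ABCD}: card=12000; try (C,hash)→6000, (D,hash)→6100, (B,hash)→18000, (C,nl_idx)→29280, (C,merge)→34500, (D,merge)→35380 …(+5); best=6000 via (C,hash)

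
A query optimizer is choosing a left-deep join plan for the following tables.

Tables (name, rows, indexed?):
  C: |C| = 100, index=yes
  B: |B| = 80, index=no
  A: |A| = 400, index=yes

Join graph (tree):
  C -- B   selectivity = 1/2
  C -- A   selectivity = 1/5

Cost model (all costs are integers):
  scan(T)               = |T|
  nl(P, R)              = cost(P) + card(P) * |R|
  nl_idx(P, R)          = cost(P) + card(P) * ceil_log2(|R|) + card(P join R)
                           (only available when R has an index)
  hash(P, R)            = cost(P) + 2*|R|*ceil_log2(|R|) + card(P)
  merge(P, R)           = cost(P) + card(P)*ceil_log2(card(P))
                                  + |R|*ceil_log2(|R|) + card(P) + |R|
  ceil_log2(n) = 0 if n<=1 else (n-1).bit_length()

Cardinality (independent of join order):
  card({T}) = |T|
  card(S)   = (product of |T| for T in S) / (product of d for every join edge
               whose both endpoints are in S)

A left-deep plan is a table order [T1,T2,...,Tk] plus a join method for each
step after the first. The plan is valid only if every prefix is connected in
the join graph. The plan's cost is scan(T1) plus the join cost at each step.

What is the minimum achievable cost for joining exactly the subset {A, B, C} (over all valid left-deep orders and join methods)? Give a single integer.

Selinger DP over subsets of {A,B,C}:
  {C}: scan cost=100, card=100
  {B}: scan cost=80, card=80
  {A}: scan cost=400, card=400
  {BC}: card=4000; try (B,hash)→1320, (C,merge)→1520, (B,merge)→1540, (C,hash)→1560, (C,nl_idx)→4640, (C,nl)→8080 …(+1); best=1320 via (B,hash)
  {AC}: card=8000; try (C,hash)→2200, (A,merge)→4900, (C,merge)→5200, (A,hash)→7400, (A,nl_idx)→9000, (C,nl_idx)→11200 …(+2); best=2200 via (C,hash)
  {ABC}: card=320000; try (B,hash)→11320, (A,hash)→12520, (A,merge)→57320, (B,merge)→114840, (A,nl_idx)→357320, (B,nl)→642200 …(+1); best=11320 via (B,hash)

11320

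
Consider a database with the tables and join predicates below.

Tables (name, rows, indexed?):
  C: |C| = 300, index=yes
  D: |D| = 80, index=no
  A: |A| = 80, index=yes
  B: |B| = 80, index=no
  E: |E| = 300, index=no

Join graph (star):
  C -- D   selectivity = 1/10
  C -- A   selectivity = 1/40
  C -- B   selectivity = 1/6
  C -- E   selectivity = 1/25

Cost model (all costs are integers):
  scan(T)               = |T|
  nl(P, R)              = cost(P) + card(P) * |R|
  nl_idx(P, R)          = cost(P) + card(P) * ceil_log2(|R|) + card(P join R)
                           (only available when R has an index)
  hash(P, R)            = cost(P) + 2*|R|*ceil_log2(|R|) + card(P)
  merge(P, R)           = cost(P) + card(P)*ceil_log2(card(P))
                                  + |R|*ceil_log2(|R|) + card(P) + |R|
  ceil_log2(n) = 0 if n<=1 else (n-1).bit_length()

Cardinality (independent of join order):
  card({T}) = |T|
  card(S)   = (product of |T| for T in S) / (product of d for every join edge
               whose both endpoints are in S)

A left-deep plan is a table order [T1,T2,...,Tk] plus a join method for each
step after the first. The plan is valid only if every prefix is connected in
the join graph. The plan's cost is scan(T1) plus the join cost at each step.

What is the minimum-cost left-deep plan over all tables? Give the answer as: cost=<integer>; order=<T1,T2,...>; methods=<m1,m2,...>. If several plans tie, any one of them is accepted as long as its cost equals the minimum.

cost=72040; order=A,C,D,E,B; methods=nl_idx,hash,hash,hash

Selinger DP (subsets sized 1..n):
  {C}: scan cost=300, card=300
  {D}: scan cost=80, card=80
  {A}: scan cost=80, card=80
  {B}: scan cost=80, card=80
  {E}: scan cost=300, card=300
  {CD}: card=2400; try (D,hash)→1720, (C,nl_idx)→3200, (C,merge)→3720, (D,merge)→3940, (C,hash)→5560, (C,nl)→24080 …(+1); best=1720 via (D,hash)
  {AC}: card=600; try (C,nl_idx)→1400, (A,hash)→1720, (A,nl_idx)→3000, (C,merge)→3720, (A,merge)→3940, (C,hash)→5560 …(+2); best=1400 via (C,nl_idx)
  {BC}: card=4000; try (B,hash)→1720, (C,merge)→3720, (B,merge)→3940, (C,nl_idx)→4800, (C,hash)→5560, (C,nl)→24080 …(+1); best=1720 via (B,hash)
  {CE}: card=3600; try (E,hash)→6000, (C,hash)→6000, (E,merge)→6300, (C,merge)→6300, (C,nl_idx)→6600, (E,nl)→90300 …(+1); best=6000 via (E,hash)
  {ACD}: card=4800; try (D,hash)→3120, (A,hash)→5240, (D,merge)→8640, (A,nl_idx)→23320, (A,merge)→33560, (D,nl)→49400 …(+1); best=3120 via (D,hash)
  {BCD}: card=32000; try (B,hash)→5240, (D,hash)→6840, (B,merge)→33560, (D,merge)→54360, (B,nl)→193720, (D,nl)→321720; best=5240 via (B,hash)
  {CDE}: card=28800; try (E,hash)→9520, (D,hash)→10720, (E,merge)→35920, (D,merge)→53440, (D,nl)→294000, (E,nl)→721720; best=9520 via (E,hash)
  {ABC}: card=8000; try (B,hash)→3120, (A,hash)→6840, (B,merge)→8640, (A,nl_idx)→37720, (B,nl)→49400, (A,merge)→54360 …(+1); best=3120 via (B,hash)
  {ACE}: card=7200; try (E,hash)→7400, (A,hash)→10720, (E,merge)→11000, (A,nl_idx)→38400, (A,merge)→53440, (E,nl)→181400 …(+1); best=7400 via (E,hash)
  {BCE}: card=48000; try (B,hash)→10720, (E,hash)→11120, (B,merge)→53440, (E,merge)→56720, (B,nl)→294000, (E,nl)→1201720; best=10720 via (B,hash)
  {ABCD}: card=64000; try (B,hash)→9040, (D,hash)→12240, (A,hash)→38360, (B,merge)→70960, (D,merge)→115760, (A,nl_idx)→293240 …(+4); best=9040 via (B,hash)
  {ACDE}: card=57600; try (E,hash)→13320, (D,hash)→15720, (A,hash)→39440, (E,merge)→73320, (D,merge)→108840, (A,nl_idx)→268720 …(+4); best=13320 via (E,hash)
  {BCDE}: card=384000; try (B,hash)→39440, (E,hash)→42640, (D,hash)→59840, (B,merge)→470960, (E,merge)→520240, (D,merge)→827360 …(+3); best=39440 via (B,hash)
  {ABCE}: card=96000; try (B,hash)→15720, (E,hash)→16520, (A,hash)→59840, (B,merge)→108840, (E,merge)→118120, (A,nl_idx)→442720 …(+4); best=15720 via (B,hash)
  {ABCDE}: card=768000; try (B,hash)→72040, (E,hash)→78440, (D,hash)→112840, (A,hash)→424560, (B,merge)→993160, (E,merge)→1100040 …(+7); best=72040 via (B,hash)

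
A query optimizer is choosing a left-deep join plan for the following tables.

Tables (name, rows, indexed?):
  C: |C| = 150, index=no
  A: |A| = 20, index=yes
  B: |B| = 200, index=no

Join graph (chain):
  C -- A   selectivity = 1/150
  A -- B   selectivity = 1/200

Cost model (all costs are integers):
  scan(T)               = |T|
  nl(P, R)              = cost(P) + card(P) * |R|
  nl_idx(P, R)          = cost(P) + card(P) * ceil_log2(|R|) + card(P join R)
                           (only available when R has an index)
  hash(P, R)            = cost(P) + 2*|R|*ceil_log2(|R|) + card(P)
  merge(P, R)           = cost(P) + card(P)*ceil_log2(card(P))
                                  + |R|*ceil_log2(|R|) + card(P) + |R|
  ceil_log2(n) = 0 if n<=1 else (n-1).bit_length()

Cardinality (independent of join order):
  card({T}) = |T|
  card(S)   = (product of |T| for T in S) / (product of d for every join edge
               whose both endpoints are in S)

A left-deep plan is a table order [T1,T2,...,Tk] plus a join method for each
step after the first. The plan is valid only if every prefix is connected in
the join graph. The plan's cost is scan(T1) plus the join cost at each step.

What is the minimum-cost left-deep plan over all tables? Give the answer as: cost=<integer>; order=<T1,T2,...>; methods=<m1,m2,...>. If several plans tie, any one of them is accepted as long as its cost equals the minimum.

Selinger DP (subsets sized 1..n):
  {C}: scan cost=150, card=150
  {A}: scan cost=20, card=20
  {B}: scan cost=200, card=200
  {AC}: card=20; try (A,hash)→500, (A,nl_idx)→920, (C,merge)→1490, (A,merge)→1620, (C,hash)→2440, (C,nl)→3020 …(+1); best=500 via (A,hash)
  {AB}: card=20; try (A,hash)→600, (A,nl_idx)→1220, (B,merge)→1940, (A,merge)→2120, (B,hash)→3240, (B,nl)→4020 …(+1); best=600 via (A,hash)
  {ABC}: card=20; try (C,merge)→2070, (B,merge)→2420, (C,hash)→3020, (C,nl)→3600, (B,hash)→3720, (B,nl)→4500; best=2070 via (C,merge)

cost=2070; order=B,A,C; methods=hash,merge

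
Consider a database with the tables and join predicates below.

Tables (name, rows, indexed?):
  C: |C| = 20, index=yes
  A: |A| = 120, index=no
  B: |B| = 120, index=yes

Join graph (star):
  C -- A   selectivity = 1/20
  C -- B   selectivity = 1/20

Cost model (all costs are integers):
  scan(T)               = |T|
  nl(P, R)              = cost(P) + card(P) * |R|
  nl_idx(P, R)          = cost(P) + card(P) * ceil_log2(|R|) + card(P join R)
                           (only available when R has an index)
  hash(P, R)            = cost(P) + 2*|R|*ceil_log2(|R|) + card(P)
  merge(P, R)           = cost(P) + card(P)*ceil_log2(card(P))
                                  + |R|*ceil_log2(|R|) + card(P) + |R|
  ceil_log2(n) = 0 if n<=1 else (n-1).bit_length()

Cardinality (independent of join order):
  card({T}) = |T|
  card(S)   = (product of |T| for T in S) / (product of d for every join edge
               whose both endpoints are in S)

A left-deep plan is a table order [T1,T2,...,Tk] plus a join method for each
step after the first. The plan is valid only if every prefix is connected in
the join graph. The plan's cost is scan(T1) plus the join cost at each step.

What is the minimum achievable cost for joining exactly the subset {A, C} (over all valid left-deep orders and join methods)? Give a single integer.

Selinger DP over subsets of {A,C}:
  {C}: scan cost=20, card=20
  {A}: scan cost=120, card=120
  {AC}: card=120; try (C,hash)→440, (C,nl_idx)→840, (A,merge)→1100, (C,merge)→1200, (A,hash)→1720, (A,nl)→2420 …(+1); best=440 via (C,hash)

440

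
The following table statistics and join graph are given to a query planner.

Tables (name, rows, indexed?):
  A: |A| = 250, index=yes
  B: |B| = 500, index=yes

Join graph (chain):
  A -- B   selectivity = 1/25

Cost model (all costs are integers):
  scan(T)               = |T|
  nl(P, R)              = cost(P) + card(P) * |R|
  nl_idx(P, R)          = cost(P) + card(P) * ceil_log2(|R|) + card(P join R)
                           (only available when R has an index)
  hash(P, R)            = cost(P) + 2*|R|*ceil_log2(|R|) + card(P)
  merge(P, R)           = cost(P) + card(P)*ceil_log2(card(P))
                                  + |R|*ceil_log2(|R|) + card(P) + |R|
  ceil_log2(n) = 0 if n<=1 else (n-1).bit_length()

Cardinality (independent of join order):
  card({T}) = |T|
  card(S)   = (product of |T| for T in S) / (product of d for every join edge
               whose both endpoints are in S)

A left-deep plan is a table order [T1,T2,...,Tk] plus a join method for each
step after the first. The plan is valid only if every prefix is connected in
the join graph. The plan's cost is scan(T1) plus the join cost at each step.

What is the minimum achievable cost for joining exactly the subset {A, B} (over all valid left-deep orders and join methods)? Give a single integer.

Selinger DP over subsets of {A,B}:
  {A}: scan cost=250, card=250
  {B}: scan cost=500, card=500
  {AB}: card=5000; try (A,hash)→5000, (B,merge)→7500, (B,nl_idx)→7500, (A,merge)→7750, (B,hash)→9500, (A,nl_idx)→9500 …(+2); best=5000 via (A,hash)

5000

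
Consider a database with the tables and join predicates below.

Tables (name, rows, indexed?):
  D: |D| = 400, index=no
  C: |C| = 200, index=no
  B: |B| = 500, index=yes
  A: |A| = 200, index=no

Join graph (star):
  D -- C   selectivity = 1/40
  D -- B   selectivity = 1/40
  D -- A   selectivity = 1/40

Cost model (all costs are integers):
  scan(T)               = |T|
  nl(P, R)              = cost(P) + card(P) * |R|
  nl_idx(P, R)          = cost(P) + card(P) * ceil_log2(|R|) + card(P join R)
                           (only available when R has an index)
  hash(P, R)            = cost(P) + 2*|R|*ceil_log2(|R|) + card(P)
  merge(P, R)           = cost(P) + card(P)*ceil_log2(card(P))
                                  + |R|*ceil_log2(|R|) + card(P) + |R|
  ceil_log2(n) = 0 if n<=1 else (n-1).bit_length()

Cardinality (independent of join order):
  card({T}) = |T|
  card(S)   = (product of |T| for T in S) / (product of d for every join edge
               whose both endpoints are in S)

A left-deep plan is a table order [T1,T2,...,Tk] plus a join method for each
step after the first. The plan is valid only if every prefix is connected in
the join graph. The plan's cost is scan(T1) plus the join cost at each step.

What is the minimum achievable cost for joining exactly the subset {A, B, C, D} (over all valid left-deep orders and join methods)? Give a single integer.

28200

Selinger DP over subsets of {A,B,C,D}:
  {D}: scan cost=400, card=400
  {C}: scan cost=200, card=200
  {B}: scan cost=500, card=500
  {A}: scan cost=200, card=200
  {CD}: card=2000; try (C,hash)→4000, (D,merge)→6000, (C,merge)→6200, (D,hash)→7600, (D,nl)→80200, (C,nl)→80400; best=4000 via (C,hash)
  {BD}: card=5000; try (D,hash)→8200, (B,nl_idx)→9000, (B,merge)→9400, (D,merge)→9500, (B,hash)→9800, (B,nl)→200400 …(+1); best=8200 via (D,hash)
  {AD}: card=2000; try (A,hash)→4000, (D,merge)→6000, (A,merge)→6200, (D,hash)→7600, (D,nl)→80200, (A,nl)→80400; best=4000 via (A,hash)
  {BCD}: card=25000; try (B,hash)→15000, (C,hash)→16400, (B,merge)→33000, (B,nl_idx)→47000, (C,merge)→80000, (B,nl)→1004000 …(+1); best=15000 via (B,hash)
  {ACD}: card=10000; try (C,hash)→9200, (A,hash)→9200, (C,merge)→29800, (A,merge)→29800, (C,nl)→404000, (A,nl)→404000; best=9200 via (C,hash)
  {ABD}: card=25000; try (B,hash)→15000, (A,hash)→16400, (B,merge)→33000, (B,nl_idx)→47000, (A,merge)→80000, (B,nl)→1004000 …(+1); best=15000 via (B,hash)
  {ABCD}: card=125000; try (B,hash)→28200, (C,hash)→43200, (A,hash)→43200, (B,merge)→164200, (B,nl_idx)→224200, (C,merge)→416800 …(+4); best=28200 via (B,hash)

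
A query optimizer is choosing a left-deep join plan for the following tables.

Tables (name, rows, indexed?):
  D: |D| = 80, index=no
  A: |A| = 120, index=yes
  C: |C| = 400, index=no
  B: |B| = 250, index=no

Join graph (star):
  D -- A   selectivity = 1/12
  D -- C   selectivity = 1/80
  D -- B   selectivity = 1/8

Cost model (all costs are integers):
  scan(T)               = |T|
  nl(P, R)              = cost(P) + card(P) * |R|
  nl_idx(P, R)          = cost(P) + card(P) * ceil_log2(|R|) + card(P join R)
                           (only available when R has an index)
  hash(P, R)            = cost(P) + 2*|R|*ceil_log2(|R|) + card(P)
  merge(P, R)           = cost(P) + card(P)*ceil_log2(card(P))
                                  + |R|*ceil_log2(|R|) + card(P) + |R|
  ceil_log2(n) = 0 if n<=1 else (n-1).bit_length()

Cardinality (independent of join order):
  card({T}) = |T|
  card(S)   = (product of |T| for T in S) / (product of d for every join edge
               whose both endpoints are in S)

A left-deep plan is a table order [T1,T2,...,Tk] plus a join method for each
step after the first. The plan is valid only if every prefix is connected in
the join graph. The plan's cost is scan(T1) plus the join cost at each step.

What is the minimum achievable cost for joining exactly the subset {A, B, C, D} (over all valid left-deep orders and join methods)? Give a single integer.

Selinger DP over subsets of {A,B,C,D}:
  {D}: scan cost=80, card=80
  {A}: scan cost=120, card=120
  {C}: scan cost=400, card=400
  {B}: scan cost=250, card=250
  {AD}: card=800; try (D,hash)→1360, (A,nl_idx)→1440, (A,merge)→1680, (D,merge)→1720, (A,hash)→1840, (A,nl)→9680 …(+1); best=1360 via (D,hash)
  {CD}: card=400; try (D,hash)→1920, (C,merge)→4720, (D,merge)→5040, (C,hash)→7360, (C,nl)→32080, (D,nl)→32400; best=1920 via (D,hash)
  {BD}: card=2500; try (D,hash)→1620, (B,merge)→2970, (D,merge)→3140, (B,hash)→4160, (B,nl)→20080, (D,nl)→20250; best=1620 via (D,hash)
  {ACD}: card=4000; try (A,hash)→4000, (A,merge)→6880, (A,nl_idx)→8720, (C,hash)→9360, (C,merge)→14160, (A,nl)→49920 …(+1); best=4000 via (A,hash)
  {ABD}: card=25000; try (A,hash)→5800, (B,hash)→6160, (B,merge)→12410, (A,merge)→35080, (A,nl_idx)→44120, (B,nl)→201360 …(+1); best=5800 via (A,hash)
  {BCD}: card=12500; try (B,hash)→6320, (B,merge)→8170, (C,hash)→11320, (C,merge)→38120, (B,nl)→101920, (C,nl)→1001620; best=6320 via (B,hash)
  {ABCD}: card=125000; try (B,hash)→12000, (A,hash)→20500, (C,hash)→38000, (B,merge)→58250, (A,merge)→194780, (A,nl_idx)→218820 …(+4); best=12000 via (B,hash)

12000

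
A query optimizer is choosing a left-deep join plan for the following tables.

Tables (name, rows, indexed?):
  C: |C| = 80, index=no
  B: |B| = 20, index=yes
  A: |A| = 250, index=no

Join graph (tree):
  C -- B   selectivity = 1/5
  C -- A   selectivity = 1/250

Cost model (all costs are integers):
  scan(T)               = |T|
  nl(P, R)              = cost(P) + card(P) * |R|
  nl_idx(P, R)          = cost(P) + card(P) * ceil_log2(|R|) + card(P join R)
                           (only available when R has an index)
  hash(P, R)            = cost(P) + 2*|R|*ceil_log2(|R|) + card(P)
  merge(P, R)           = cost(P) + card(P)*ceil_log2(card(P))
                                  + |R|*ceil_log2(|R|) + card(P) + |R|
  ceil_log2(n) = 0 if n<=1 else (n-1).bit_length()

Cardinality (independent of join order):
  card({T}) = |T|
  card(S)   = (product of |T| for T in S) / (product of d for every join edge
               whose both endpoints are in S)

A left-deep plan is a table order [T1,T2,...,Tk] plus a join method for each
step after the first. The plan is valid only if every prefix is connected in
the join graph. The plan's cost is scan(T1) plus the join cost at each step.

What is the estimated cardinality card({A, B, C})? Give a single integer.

320

Tables in S: A(250), B(20), C(80)
Edges inside S: C-B(d=5), C-A(d=250)
numerator = 250 * 20 * 80 = 400000
denominator = 5 * 250 = 1250
card(S) = 400000 / 1250 = 320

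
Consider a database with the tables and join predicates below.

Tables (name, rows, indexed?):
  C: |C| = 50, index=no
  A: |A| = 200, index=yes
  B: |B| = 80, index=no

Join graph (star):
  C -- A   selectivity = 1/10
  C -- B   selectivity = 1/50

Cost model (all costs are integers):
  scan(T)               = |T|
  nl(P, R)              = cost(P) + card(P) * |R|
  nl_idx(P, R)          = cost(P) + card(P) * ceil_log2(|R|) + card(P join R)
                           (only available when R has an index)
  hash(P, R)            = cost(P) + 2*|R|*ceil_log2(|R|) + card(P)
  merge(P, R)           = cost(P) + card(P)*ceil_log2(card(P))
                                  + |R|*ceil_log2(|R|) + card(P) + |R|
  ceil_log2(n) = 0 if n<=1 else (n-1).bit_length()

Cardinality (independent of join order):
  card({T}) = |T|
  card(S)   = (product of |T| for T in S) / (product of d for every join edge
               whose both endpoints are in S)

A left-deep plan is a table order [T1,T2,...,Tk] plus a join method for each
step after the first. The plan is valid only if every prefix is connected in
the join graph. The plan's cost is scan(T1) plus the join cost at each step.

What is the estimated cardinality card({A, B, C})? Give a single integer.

Tables in S: A(200), B(80), C(50)
Edges inside S: C-A(d=10), C-B(d=50)
numerator = 200 * 80 * 50 = 800000
denominator = 10 * 50 = 500
card(S) = 800000 / 500 = 1600

1600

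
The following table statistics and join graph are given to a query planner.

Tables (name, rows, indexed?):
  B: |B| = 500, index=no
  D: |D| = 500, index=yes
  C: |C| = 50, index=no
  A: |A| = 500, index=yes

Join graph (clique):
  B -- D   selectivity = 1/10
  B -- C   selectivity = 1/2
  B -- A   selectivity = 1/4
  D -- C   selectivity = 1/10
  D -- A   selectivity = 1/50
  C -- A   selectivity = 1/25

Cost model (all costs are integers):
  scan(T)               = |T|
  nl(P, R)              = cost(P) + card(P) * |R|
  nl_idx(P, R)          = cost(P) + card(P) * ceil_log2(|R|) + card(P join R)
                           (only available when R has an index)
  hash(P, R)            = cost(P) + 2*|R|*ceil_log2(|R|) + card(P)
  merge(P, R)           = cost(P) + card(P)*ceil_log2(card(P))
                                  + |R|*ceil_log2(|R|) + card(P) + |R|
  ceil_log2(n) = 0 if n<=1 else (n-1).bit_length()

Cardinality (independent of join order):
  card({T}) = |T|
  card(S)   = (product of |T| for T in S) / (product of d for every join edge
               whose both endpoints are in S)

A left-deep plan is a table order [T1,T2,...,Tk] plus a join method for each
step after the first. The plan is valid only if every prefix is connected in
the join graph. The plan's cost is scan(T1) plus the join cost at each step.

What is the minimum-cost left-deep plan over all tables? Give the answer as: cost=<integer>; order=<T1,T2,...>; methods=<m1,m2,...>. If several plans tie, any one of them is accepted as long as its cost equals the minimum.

cost=21500; order=C,A,D,B; methods=nl_idx,hash,hash

Selinger DP (subsets sized 1..n):
  {B}: scan cost=500, card=500
  {D}: scan cost=500, card=500
  {C}: scan cost=50, card=50
  {A}: scan cost=500, card=500
  {BD}: card=25000; try (D,hash)→10000, (B,hash)→10000, (D,merge)→10500, (B,merge)→10500, (D,nl_idx)→30000, (D,nl)→250500 …(+1); best=10000 via (D,hash)
  {BC}: card=12500; try (C,hash)→1600, (B,merge)→5400, (C,merge)→5850, (B,hash)→9100, (B,nl)→25050, (C,nl)→25500; best=1600 via (C,hash)
  {AB}: card=62500; try (B,hash)→10000, (A,hash)→10000, (B,merge)→10500, (A,merge)→10500, (A,nl_idx)→67500, (B,nl)→250500 …(+1); best=10000 via (B,hash)
  {CD}: card=2500; try (C,hash)→1600, (D,nl_idx)→3000, (D,merge)→5400, (C,merge)→5850, (D,hash)→9100, (D,nl)→25050 …(+1); best=1600 via (C,hash)
  {AD}: card=5000; try (D,hash)→10000, (D,nl_idx)→10000, (A,hash)→10000, (A,nl_idx)→10000, (D,merge)→10500, (A,merge)→10500 …(+2); best=10000 via (D,hash)
  {AC}: card=1000; try (A,nl_idx)→1500, (C,hash)→1600, (A,merge)→5400, (C,merge)→5850, (A,hash)→9100, (A,nl)→25050 …(+1); best=1500 via (A,nl_idx)
  {BCD}: card=62500; try (B,hash)→13100, (D,hash)→23100, (C,hash)→35600, (B,merge)→39100, (D,nl_idx)→176600, (D,merge)→194100 …(+4); best=13100 via (B,hash)
  {ABD}: card=62500; try (B,hash)→24000, (A,hash)→44000, (D,hash)→81500, (B,merge)→85000, (A,nl_idx)→297500, (A,merge)→415000 …(+5); best=24000 via (B,hash)
  {ABC}: card=62500; try (B,hash)→11500, (B,merge)→17500, (A,hash)→23100, (C,hash)→73100, (A,nl_idx)→176600, (A,merge)→194100 …(+4); best=11500 via (B,hash)
  {ACD}: card=1000; try (D,hash)→11500, (D,nl_idx)→11500, (A,hash)→13100, (C,hash)→15600, (D,merge)→17500, (A,nl_idx)→25100 …(+5); best=11500 via (D,hash)
  {ABCD}: card=6250; try (B,hash)→21500, (B,merge)→27500, (D,hash)→83000, (A,hash)→84600, (C,hash)→87100, (B,nl)→511500 …(+8); best=21500 via (B,hash)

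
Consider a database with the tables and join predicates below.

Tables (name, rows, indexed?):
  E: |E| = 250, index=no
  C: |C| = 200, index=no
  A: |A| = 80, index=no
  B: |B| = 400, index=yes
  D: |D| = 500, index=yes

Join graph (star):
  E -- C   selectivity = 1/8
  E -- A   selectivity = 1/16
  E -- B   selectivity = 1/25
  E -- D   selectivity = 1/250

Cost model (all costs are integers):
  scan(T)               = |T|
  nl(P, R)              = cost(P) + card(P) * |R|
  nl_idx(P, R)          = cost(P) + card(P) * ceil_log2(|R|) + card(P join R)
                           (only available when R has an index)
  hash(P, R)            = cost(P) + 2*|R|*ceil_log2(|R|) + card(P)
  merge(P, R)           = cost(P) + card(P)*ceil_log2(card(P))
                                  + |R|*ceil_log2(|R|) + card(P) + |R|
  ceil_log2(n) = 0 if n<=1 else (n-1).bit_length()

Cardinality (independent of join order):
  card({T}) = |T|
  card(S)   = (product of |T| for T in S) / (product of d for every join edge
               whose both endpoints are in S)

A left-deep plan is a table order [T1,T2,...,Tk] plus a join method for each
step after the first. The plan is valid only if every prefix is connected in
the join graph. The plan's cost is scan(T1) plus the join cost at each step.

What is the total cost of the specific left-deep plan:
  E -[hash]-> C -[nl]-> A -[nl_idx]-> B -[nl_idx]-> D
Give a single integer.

6784950

step 1: scan E: cost=250, card=250
step 2: join C via hash
    card(P join C) = 250*200/(8) = 6250
    cost = 250 + 2*200*8 + 250 = 3700
step 3: join A via nl
    card(P join A) = 6250*80/(16) = 31250
    cost = 3700 + 6250*80 = 503700
step 4: join B via nl_idx
    card(P join B) = 31250*400/(25) = 500000
    cost = 503700 + 31250*9 + 500000 = 1284950
step 5: join D via nl_idx
    card(P join D) = 500000*500/(250) = 1000000
    cost = 1284950 + 500000*9 + 1000000 = 6784950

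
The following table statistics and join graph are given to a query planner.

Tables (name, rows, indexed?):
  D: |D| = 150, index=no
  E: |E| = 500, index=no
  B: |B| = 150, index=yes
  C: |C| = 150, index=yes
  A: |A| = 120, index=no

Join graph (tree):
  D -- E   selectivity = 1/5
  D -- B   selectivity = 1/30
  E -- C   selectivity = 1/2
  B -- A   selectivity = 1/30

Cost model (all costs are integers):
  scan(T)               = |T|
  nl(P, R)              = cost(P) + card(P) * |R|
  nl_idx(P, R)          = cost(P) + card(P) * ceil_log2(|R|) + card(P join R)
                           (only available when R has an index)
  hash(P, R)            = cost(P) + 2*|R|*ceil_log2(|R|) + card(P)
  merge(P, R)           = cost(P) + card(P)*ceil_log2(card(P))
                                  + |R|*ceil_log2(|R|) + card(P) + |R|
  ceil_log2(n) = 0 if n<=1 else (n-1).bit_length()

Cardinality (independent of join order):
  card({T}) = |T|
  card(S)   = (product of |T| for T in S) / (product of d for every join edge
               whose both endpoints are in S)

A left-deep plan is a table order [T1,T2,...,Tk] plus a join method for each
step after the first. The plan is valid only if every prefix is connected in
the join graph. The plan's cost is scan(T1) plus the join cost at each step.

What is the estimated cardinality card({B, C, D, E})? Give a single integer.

5625000

Tables in S: B(150), C(150), D(150), E(500)
Edges inside S: D-E(d=5), D-B(d=30), E-C(d=2)
numerator = 150 * 150 * 150 * 500 = 1687500000
denominator = 5 * 30 * 2 = 300
card(S) = 1687500000 / 300 = 5625000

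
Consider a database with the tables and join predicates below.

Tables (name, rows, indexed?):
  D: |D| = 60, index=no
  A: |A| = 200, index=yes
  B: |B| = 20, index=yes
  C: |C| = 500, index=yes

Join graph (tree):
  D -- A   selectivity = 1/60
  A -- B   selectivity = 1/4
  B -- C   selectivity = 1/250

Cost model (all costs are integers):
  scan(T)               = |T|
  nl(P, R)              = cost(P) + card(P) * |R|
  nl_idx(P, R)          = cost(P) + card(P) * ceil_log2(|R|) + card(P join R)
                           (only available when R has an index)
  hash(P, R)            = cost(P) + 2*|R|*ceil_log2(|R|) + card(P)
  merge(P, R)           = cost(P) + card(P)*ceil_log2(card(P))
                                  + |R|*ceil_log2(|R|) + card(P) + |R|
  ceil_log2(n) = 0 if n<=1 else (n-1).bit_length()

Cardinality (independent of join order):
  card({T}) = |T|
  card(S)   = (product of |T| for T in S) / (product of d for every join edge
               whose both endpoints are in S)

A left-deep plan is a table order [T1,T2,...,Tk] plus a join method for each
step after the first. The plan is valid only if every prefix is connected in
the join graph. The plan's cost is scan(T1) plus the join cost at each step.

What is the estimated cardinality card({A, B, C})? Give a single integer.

Tables in S: A(200), B(20), C(500)
Edges inside S: A-B(d=4), B-C(d=250)
numerator = 200 * 20 * 500 = 2000000
denominator = 4 * 250 = 1000
card(S) = 2000000 / 1000 = 2000

2000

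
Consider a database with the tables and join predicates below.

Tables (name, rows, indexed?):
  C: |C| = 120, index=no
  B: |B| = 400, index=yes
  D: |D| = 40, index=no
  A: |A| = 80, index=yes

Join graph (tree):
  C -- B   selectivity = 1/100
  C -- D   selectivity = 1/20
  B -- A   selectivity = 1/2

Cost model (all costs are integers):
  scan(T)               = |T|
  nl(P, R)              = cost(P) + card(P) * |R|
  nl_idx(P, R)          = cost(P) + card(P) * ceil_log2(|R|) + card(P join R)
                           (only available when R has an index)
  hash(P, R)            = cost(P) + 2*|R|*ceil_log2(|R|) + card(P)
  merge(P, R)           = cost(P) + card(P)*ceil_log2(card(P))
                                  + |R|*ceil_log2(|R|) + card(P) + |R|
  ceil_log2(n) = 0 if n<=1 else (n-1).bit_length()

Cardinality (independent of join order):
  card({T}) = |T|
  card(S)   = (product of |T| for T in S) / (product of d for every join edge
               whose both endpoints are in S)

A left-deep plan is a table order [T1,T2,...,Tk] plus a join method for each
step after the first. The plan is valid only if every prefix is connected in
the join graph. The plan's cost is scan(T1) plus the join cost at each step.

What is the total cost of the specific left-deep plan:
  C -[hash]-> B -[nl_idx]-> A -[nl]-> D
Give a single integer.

step 1: scan C: cost=120, card=120
step 2: join B via hash
    card(P join B) = 120*400/(100) = 480
    cost = 120 + 2*400*9 + 120 = 7440
step 3: join A via nl_idx
    card(P join A) = 480*80/(2) = 19200
    cost = 7440 + 480*7 + 19200 = 30000
step 4: join D via nl
    card(P join D) = 19200*40/(20) = 38400
    cost = 30000 + 19200*40 = 798000

798000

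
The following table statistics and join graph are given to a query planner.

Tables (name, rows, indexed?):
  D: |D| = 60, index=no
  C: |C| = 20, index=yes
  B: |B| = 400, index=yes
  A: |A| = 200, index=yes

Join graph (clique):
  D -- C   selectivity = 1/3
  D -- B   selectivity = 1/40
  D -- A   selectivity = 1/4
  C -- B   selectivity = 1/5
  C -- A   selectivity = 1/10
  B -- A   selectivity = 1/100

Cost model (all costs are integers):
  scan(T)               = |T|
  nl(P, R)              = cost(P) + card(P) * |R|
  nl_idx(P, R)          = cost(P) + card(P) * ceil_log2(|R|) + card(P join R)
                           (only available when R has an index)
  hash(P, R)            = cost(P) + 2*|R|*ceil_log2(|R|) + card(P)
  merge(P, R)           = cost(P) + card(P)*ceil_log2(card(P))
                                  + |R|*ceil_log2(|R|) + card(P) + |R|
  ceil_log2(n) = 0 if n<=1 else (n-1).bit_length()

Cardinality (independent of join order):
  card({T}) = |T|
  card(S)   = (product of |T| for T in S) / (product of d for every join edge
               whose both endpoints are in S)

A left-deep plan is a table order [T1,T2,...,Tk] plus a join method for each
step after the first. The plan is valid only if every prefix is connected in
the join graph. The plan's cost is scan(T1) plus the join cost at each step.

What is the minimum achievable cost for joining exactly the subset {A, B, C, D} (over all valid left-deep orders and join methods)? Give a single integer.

4820

Selinger DP over subsets of {A,B,C,D}:
  {D}: scan cost=60, card=60
  {C}: scan cost=20, card=20
  {B}: scan cost=400, card=400
  {A}: scan cost=200, card=200
  {CD}: card=400; try (C,hash)→320, (D,merge)→560, (C,merge)→600, (D,hash)→760, (C,nl_idx)→760, (D,nl)→1220 …(+1); best=320 via (C,hash)
  {BD}: card=600; try (B,nl_idx)→1200, (D,hash)→1520, (B,merge)→4480, (D,merge)→4820, (B,hash)→7320, (B,nl)→24060 …(+1); best=1200 via (B,nl_idx)
  {AD}: card=3000; try (D,hash)→1120, (A,merge)→2280, (D,merge)→2420, (A,hash)→3320, (A,nl_idx)→3540, (A,nl)→12060 …(+1); best=1120 via (D,hash)
  {BC}: card=1600; try (C,hash)→1000, (B,nl_idx)→1800, (C,nl_idx)→4000, (B,merge)→4140, (C,merge)→4520, (B,hash)→7240 …(+2); best=1000 via (C,hash)
  {AC}: card=400; try (A,nl_idx)→580, (C,hash)→600, (C,nl_idx)→1600, (A,merge)→1940, (C,merge)→2120, (A,hash)→3240 …(+2); best=580 via (A,nl_idx)
  {AB}: card=800; try (B,nl_idx)→2800, (A,hash)→4000, (A,nl_idx)→4400, (B,merge)→6000, (A,merge)→6200, (B,hash)→7600 …(+2); best=2800 via (B,nl_idx)
  {BCD}: card=800; try (C,hash)→2000, (D,hash)→3320, (B,nl_idx)→4720, (C,nl_idx)→5000, (C,merge)→7920, (B,hash)→7920 …(+5); best=2000 via (C,hash)
  {ACD}: card=2000; try (D,hash)→1700, (A,hash)→3920, (C,hash)→4320, (D,merge)→5000, (A,nl_idx)→5520, (A,merge)→6120 …(+5); best=1700 via (D,hash)
  {ABD}: card=300; try (D,hash)→4320, (A,hash)→5000, (A,nl_idx)→6300, (A,merge)→9600, (B,hash)→11320, (D,merge)→12020 …(+5); best=4320 via (D,hash)
  {ABC}: card=320; try (C,hash)→3800, (B,nl_idx)→4500, (A,hash)→5800, (C,nl_idx)→7120, (B,hash)→8180, (B,merge)→8580 …(+6); best=3800 via (C,hash)
  {ABCD}: card=40; try (C,hash)→4820, (D,hash)→4840, (C,nl_idx)→5860, (A,hash)→6000, (D,merge)→7420, (C,merge)→7440 …(+9); best=4820 via (C,hash)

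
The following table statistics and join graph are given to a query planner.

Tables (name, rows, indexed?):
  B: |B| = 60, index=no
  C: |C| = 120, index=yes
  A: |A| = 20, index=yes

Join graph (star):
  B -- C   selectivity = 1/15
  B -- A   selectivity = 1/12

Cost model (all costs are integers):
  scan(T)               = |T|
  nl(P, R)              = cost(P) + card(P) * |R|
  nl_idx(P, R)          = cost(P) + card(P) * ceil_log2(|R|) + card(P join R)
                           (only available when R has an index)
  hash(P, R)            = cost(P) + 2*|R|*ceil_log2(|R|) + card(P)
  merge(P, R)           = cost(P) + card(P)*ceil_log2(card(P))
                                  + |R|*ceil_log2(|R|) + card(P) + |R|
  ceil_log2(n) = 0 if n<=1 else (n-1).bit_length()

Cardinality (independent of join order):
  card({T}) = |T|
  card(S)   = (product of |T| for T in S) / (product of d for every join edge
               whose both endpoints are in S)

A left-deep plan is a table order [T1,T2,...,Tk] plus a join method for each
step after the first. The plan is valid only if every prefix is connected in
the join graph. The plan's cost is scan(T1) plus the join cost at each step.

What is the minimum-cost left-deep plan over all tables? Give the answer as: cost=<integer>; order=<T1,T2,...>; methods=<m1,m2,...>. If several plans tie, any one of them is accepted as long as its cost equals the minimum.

cost=1640; order=B,C,A; methods=nl_idx,hash

Selinger DP (subsets sized 1..n):
  {B}: scan cost=60, card=60
  {C}: scan cost=120, card=120
  {A}: scan cost=20, card=20
  {BC}: card=480; try (C,nl_idx)→960, (B,hash)→960, (C,merge)→1440, (B,merge)→1500, (C,hash)→1800, (C,nl)→7260 …(+1); best=960 via (C,nl_idx)
  {AB}: card=100; try (A,hash)→320, (A,nl_idx)→460, (B,merge)→560, (A,merge)→600, (B,hash)→760, (B,nl)→1220 …(+1); best=320 via (A,hash)
  {ABC}: card=800; try (A,hash)→1640, (C,nl_idx)→1820, (C,merge)→2080, (C,hash)→2100, (A,nl_idx)→4160, (A,merge)→5880 …(+2); best=1640 via (A,hash)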